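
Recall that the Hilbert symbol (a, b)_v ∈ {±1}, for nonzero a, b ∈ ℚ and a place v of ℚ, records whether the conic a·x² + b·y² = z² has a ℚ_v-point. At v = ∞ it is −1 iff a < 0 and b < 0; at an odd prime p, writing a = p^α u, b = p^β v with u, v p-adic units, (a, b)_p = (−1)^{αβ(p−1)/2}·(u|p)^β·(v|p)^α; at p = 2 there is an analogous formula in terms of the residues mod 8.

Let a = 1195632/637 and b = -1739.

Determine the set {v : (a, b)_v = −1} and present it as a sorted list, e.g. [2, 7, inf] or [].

[]

Mod squares: a ≡ 299, b ≡ -1739. Check v ∈ {∞, 2, 3, 7, 13, 19, 23, 37, 47}.
v=13: a=13^-1·(≡10), b=13^0·(≡3) mod 13; (10|13)=+1, (3|13)=+1; (−1)^{-1·0·6}·(+1)^0·(+1)^-1 = +1.
v=7: a=7^-2·(≡3), b=7^0·(≡4) mod 7; (3|7)=-1, (4|7)=+1; (−1)^{-2·0·3}·(-1)^0·(+1)^-2 = +1.
v=37: a=37^0·(≡11), b=37^1·(≡27) mod 37; (11|37)=+1, (27|37)=+1; (−1)^{0·1·18}·(+1)^1·(+1)^0 = +1.
v=3: a=3^2·(≡2), b=3^0·(≡1) mod 3; (2|3)=-1, (1|3)=+1; (−1)^{2·0·1}·(-1)^0·(+1)^2 = +1.
v=47: a=47^0·(≡9), b=47^1·(≡10) mod 47; (9|47)=+1, (10|47)=-1; (−1)^{0·1·23}·(+1)^1·(-1)^0 = +1.
v=2: v_2(a)=4, v_2(b)=0; units ≡ 3, 5 (mod 8); ε·ε+αω+βω = 1·0+4·1+0·1 ≡ 0  ⇒  (a,b)_2 = +1.
v=∞: 299 > 0 and -1739 < 0  ⇒  (a,b)_∞ = +1.
v=23: a=23^1·(≡6), b=23^0·(≡9) mod 23; (6|23)=+1, (9|23)=+1; (−1)^{1·0·11}·(+1)^0·(+1)^1 = +1.
v=19: a=19^2·(≡12), b=19^0·(≡9) mod 19; (12|19)=-1, (9|19)=+1; (−1)^{2·0·9}·(-1)^0·(+1)^2 = +1.
Every local symbol is +1, so the conic 299·x² + -1739·y² = z² has ℚ_v-points for all v and hence a ℚ-point; (a, b / ℚ) ≅ M_2(ℚ).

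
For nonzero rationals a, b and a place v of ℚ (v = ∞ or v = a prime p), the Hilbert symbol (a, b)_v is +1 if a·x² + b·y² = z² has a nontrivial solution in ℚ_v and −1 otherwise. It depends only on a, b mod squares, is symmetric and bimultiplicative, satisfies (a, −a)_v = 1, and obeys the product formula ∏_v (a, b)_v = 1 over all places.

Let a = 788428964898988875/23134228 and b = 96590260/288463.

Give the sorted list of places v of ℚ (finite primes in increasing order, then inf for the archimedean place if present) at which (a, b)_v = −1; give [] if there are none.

[2, 5]

(a, b) ≡ (15015, 595) mod (ℚ^×)²; places V = {2, 3, 5, 7, 11, 13, 17, 23, 29, 41, ∞}.
(a,b)_23: α=-2, u≡11; β=0, v≡19 (mod 23); (11|23)=-1, (19|23)=-1; sign (−1)^0·-1^0·-1^-2 = +1.
(a,b)_3: α=5, u≡1; β=0, v≡1 (mod 3); (1|3)=+1, (1|3)=+1; sign (−1)^0·+1^0·+1^5 = +1.
(a,b)_29: α=-2, u≡13; β=-2, v≡8 (mod 29); (13|29)=+1, (8|29)=-1; sign (−1)^0·+1^-2·-1^-2 = +1.
(a,b)_5: α=3, u≡2; β=1, v≡4 (mod 5); (2|5)=-1, (4|5)=+1; sign (−1)^0·-1^1·+1^3 = -1.
(a,b)_17: α=4, u≡1; β=1, v≡13 (mod 17); (1|17)=+1, (13|17)=+1; sign (−1)^0·+1^1·+1^4 = +1.
(a,b)_11: α=1, u≡4; β=0, v≡3 (mod 11); (4|11)=+1, (3|11)=+1; sign (−1)^0·+1^0·+1^1 = +1.
(a,b)_7: α=5, u≡5; β=-3, v≡4 (mod 7); (5|7)=-1, (4|7)=+1; sign (−1)^1·-1^-3·+1^5 = +1.
(a,b)_2: α=-2, β=2; u≡7, v≡3 (mod 8); ε(u)ε(v)=1·1, αω(v)=-2·1, βω(u)=2·0; sum ≡ 1  ⇒  -1.
(a,b)_41: α=2, u≡5; β=2, v≡8 (mod 41); (5|41)=+1, (8|41)=+1; sign (−1)^0·+1^2·+1^2 = +1.
(a,b)_13: α=-1, u≡6; β=2, v≡10 (mod 13); (6|13)=-1, (10|13)=+1; sign (−1)^0·-1^2·+1^-1 = +1.
(a,b)_∞: sgn(15015)=+, sgn(595)=+, so +1.
|Ram(15015, 595)| = 2, even; anisotropic at {2, 5}.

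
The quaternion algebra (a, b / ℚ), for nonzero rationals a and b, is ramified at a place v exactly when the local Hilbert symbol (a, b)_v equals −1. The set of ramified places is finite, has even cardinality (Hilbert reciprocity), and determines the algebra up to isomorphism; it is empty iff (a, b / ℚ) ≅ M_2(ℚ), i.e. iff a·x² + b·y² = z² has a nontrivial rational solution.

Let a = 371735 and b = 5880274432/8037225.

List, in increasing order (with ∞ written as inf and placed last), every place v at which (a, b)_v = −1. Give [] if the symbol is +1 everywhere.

Mod squares: a ≡ 371735, b ≡ 23902. Check v ∈ {∞, 2, 3, 5, 7, 13, 17, 19, 31, 37, 43}.
v=5: a=5^1·(≡2), b=5^-2·(≡3) mod 5; (2|5)=-1, (3|5)=-1; (−1)^{1·-2·2}·(-1)^-2·(-1)^1 = -1.
v=∞: 371735 > 0 and 23902 > 0  ⇒  (a,b)_∞ = +1.
v=31: a=31^0·(≡14), b=31^2·(≡7) mod 31; (14|31)=+1, (7|31)=+1; (−1)^{0·2·15}·(+1)^2·(+1)^0 = +1.
v=7: a=7^1·(≡3), b=7^-2·(≡4) mod 7; (3|7)=-1, (4|7)=+1; (−1)^{1·-2·3}·(-1)^-2·(+1)^1 = +1.
v=37: a=37^0·(≡33), b=37^1·(≡8) mod 37; (33|37)=+1, (8|37)=-1; (−1)^{0·1·18}·(+1)^1·(-1)^0 = +1.
v=19: a=19^1·(≡14), b=19^1·(≡1) mod 19; (14|19)=-1, (1|19)=+1; (−1)^{1·1·9}·(-1)^1·(+1)^1 = +1.
v=3: a=3^0·(≡2), b=3^-8·(≡1) mod 3; (2|3)=-1, (1|3)=+1; (−1)^{0·-8·1}·(-1)^-8·(+1)^0 = +1.
v=43: a=43^1·(≡2), b=43^0·(≡20) mod 43; (2|43)=-1, (20|43)=-1; (−1)^{1·0·21}·(-1)^0·(-1)^1 = -1.
v=2: v_2(a)=0, v_2(b)=9; units ≡ 7, 7 (mod 8); ε·ε+αω+βω = 1·1+0·0+9·0 ≡ 1  ⇒  (a,b)_2 = -1.
v=17: a=17^0·(≡13), b=17^1·(≡11) mod 17; (13|17)=+1, (11|17)=-1; (−1)^{0·1·8}·(+1)^1·(-1)^0 = +1.
v=13: a=13^1·(≡8), b=13^0·(≡6) mod 13; (8|13)=-1, (6|13)=-1; (−1)^{1·0·6}·(-1)^0·(-1)^1 = -1.
(371735, 23902 / ℚ) ramifies at {2, 5, 13, 43}: a division algebra.

[2, 5, 13, 43]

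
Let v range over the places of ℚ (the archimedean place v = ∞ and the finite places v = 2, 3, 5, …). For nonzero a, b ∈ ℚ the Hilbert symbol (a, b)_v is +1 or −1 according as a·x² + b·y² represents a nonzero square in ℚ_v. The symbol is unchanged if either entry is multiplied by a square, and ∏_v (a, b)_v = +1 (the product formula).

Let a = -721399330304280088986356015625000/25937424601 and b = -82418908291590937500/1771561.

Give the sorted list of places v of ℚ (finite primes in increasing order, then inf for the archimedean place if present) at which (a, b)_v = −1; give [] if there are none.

(a, b) ≡ (-186, -723695) mod (ℚ^×)²; places V = {2, 3, 5, 7, 11, 17, 23, 29, 31, ∞}.
(a,b)_29: α=2, u≡15; β=1, v≡11 (mod 29); (15|29)=-1, (11|29)=-1; sign (−1)^0·-1^1·-1^2 = -1.
(a,b)_2: α=3, β=2; u≡3, v≡1 (mod 8); ε(u)ε(v)=1·0, αω(v)=3·0, βω(u)=2·1; sum ≡ 0  ⇒  +1.
(a,b)_17: α=4, u≡13; β=2, v≡11 (mod 17); (13|17)=+1, (11|17)=-1; sign (−1)^0·+1^2·-1^4 = +1.
(a,b)_∞: sgn(-186)=−, sgn(-723695)=−, so -1.
(a,b)_31: α=5, u≡10; β=3, v≡3 (mod 31); (10|31)=+1, (3|31)=-1; sign (−1)^1·+1^3·-1^5 = +1.
(a,b)_5: α=10, u≡4; β=7, v≡1 (mod 5); (4|5)=+1, (1|5)=+1; sign (−1)^0·+1^7·+1^10 = +1.
(a,b)_11: α=-10, u≡1; β=-6, v≡6 (mod 11); (1|11)=+1, (6|11)=-1; sign (−1)^0·+1^-6·-1^-10 = +1.
(a,b)_7: α=2, u≡3; β=1, v≡6 (mod 7); (3|7)=-1, (6|7)=-1; sign (−1)^0·-1^1·-1^2 = -1.
(a,b)_3: α=11, u≡1; β=8, v≡1 (mod 3); (1|3)=+1, (1|3)=+1; sign (−1)^0·+1^8·+1^11 = +1.
(a,b)_23: α=2, u≡10; β=1, v≡22 (mod 23); (10|23)=-1, (22|23)=-1; sign (−1)^0·-1^1·-1^2 = -1.
(-186, -723695 / ℚ) ramifies at {7, 23, 29, ∞}: a division algebra.

[7, 23, 29, inf]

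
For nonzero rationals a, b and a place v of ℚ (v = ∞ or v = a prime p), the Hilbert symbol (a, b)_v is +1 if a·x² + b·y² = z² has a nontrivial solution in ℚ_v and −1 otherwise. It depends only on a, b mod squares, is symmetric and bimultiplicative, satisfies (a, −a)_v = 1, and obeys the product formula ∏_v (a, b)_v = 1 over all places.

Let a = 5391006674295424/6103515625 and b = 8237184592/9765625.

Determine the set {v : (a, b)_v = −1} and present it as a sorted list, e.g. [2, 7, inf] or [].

[2, 7, 13, 31]

Mod squares: a ≡ 12586, b ≡ 13. Check v ∈ {∞, 2, 5, 7, 13, 29, 31}.
v=13: a=13^2·(≡2), b=13^1·(≡10) mod 13; (2|13)=-1, (10|13)=+1; (−1)^{2·1·6}·(-1)^1·(+1)^2 = -1.
v=7: a=7^3·(≡3), b=7^2·(≡5) mod 7; (3|7)=-1, (5|7)=-1; (−1)^{3·2·3}·(-1)^2·(-1)^3 = -1.
v=5: a=5^-14·(≡4), b=5^-10·(≡2) mod 5; (4|5)=+1, (2|5)=-1; (−1)^{-14·-10·2}·(+1)^-10·(-1)^-14 = +1.
v=2: v_2(a)=7, v_2(b)=4; units ≡ 5, 5 (mod 8); ε·ε+αω+βω = 0·0+7·1+4·1 ≡ 1  ⇒  (a,b)_2 = -1.
v=29: a=29^3·(≡22), b=29^2·(≡20) mod 29; (22|29)=+1, (20|29)=+1; (−1)^{3·2·14}·(+1)^2·(+1)^3 = +1.
v=31: a=31^3·(≡15), b=31^2·(≡13) mod 31; (15|31)=-1, (13|31)=-1; (−1)^{3·2·15}·(-1)^2·(-1)^3 = -1.
v=∞: 12586 > 0 and 13 > 0  ⇒  (a,b)_∞ = +1.
|Ram(12586, 13)| = 4, even; anisotropic at {2, 7, 13, 31}.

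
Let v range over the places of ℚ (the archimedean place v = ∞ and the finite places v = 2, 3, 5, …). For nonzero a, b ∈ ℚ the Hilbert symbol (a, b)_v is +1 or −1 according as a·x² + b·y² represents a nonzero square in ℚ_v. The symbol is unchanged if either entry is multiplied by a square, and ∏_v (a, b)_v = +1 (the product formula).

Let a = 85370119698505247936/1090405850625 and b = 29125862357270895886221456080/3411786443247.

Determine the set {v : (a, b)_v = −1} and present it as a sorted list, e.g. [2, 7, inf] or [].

Mod squares: a ≡ 11, b ≡ 346115. Check v ∈ {∞, 2, 3, 5, 7, 11, 13, 17, 19, 29, 31, 37}.
v=13: a=13^-2·(≡11), b=13^-4·(≡3) mod 13; (11|13)=-1, (3|13)=+1; (−1)^{-2·-4·6}·(-1)^-4·(+1)^-2 = +1.
v=17: a=17^-2·(≡10), b=17^-2·(≡7) mod 17; (10|17)=-1, (7|17)=-1; (−1)^{-2·-2·8}·(-1)^-2·(-1)^-2 = +1.
v=2: v_2(a)=6, v_2(b)=4; units ≡ 3, 3 (mod 8); ε·ε+αω+βω = 1·1+6·1+4·1 ≡ 1  ⇒  (a,b)_2 = -1.
v=19: a=19^4·(≡16), b=19^6·(≡4) mod 19; (16|19)=+1, (4|19)=+1; (−1)^{4·6·9}·(+1)^6·(+1)^4 = +1.
v=11: a=11^1·(≡5), b=11^1·(≡3) mod 11; (5|11)=+1, (3|11)=+1; (−1)^{1·1·5}·(+1)^1·(+1)^1 = -1.
v=3: a=3^-6·(≡2), b=3^-10·(≡2) mod 3; (2|3)=-1, (2|3)=-1; (−1)^{-6·-10·1}·(-1)^-10·(-1)^-6 = +1.
v=7: a=7^-2·(≡2), b=7^-1·(≡1) mod 7; (2|7)=+1, (1|7)=+1; (−1)^{-2·-1·3}·(+1)^-1·(+1)^-2 = +1.
v=∞: 11 > 0 and 346115 > 0  ⇒  (a,b)_∞ = +1.
v=31: a=31^2·(≡3), b=31^3·(≡1) mod 31; (3|31)=-1, (1|31)=+1; (−1)^{2·3·15}·(-1)^3·(+1)^2 = -1.
v=5: a=5^-4·(≡1), b=5^1·(≡3) mod 5; (1|5)=+1, (3|5)=-1; (−1)^{-4·1·2}·(+1)^1·(-1)^-4 = +1.
v=37: a=37^2·(≡4), b=37^2·(≡35) mod 37; (4|37)=+1, (35|37)=-1; (−1)^{2·2·18}·(+1)^2·(-1)^2 = +1.
v=29: a=29^4·(≡10), b=29^7·(≡5) mod 29; (10|29)=-1, (5|29)=+1; (−1)^{4·7·14}·(-1)^7·(+1)^4 = -1.
|Ram(11, 346115)| = 4, even; anisotropic at {2, 11, 29, 31}.

[2, 11, 29, 31]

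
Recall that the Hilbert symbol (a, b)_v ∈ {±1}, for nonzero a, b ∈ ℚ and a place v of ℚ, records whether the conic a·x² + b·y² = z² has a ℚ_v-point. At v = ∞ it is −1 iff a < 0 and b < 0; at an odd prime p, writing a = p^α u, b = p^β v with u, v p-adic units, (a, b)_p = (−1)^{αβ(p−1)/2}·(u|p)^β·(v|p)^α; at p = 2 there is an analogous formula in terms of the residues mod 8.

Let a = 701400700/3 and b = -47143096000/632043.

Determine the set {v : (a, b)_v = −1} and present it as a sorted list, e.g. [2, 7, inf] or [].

Mod squares: a ≡ 21, b ≡ -2145. Check v ∈ {∞, 2, 3, 5, 7, 11, 13, 17, 29}.
v=11: a=11^2·(≡10), b=11^1·(≡3) mod 11; (10|11)=-1, (3|11)=+1; (−1)^{2·1·5}·(-1)^1·(+1)^2 = -1.
v=∞: 21 > 0 and -2145 < 0  ⇒  (a,b)_∞ = +1.
v=7: a=7^3·(≡6), b=7^2·(≡4) mod 7; (6|7)=-1, (4|7)=+1; (−1)^{3·2·3}·(-1)^2·(+1)^3 = +1.
v=17: a=17^0·(≡4), b=17^-2·(≡6) mod 17; (4|17)=+1, (6|17)=-1; (−1)^{0·-2·8}·(+1)^-2·(-1)^0 = +1.
v=2: v_2(a)=2, v_2(b)=6; units ≡ 5, 7 (mod 8); ε·ε+αω+βω = 0·1+2·0+6·1 ≡ 0  ⇒  (a,b)_2 = +1.
v=3: a=3^-1·(≡1), b=3^-7·(≡2) mod 3; (1|3)=+1, (2|3)=-1; (−1)^{-1·-7·1}·(+1)^-7·(-1)^-1 = +1.
v=5: a=5^2·(≡1), b=5^3·(≡4) mod 5; (1|5)=+1, (4|5)=+1; (−1)^{2·3·2}·(+1)^3·(+1)^2 = +1.
v=13: a=13^2·(≡8), b=13^1·(≡9) mod 13; (8|13)=-1, (9|13)=+1; (−1)^{2·1·6}·(-1)^1·(+1)^2 = -1.
v=29: a=29^0·(≡10), b=29^2·(≡23) mod 29; (10|29)=-1, (23|29)=+1; (−1)^{0·2·14}·(-1)^2·(+1)^0 = +1.
|Ram(21, -2145)| = 2, even; anisotropic at {11, 13}.

[11, 13]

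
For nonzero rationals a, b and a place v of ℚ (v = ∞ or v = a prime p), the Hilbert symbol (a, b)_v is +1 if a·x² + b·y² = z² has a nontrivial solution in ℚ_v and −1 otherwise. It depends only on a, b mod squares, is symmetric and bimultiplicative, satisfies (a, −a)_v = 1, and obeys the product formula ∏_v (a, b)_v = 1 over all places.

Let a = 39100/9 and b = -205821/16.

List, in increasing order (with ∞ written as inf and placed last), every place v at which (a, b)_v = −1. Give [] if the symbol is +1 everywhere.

(a, b) ≡ (391, -21) mod (ℚ^×)²; places V = {2, 3, 5, 7, 11, 17, 23, ∞}.
(a,b)_7: α=0, u≡6; β=1, v≡2 (mod 7); (6|7)=-1, (2|7)=+1; sign (−1)^0·-1^1·+1^0 = -1.
(a,b)_23: α=1, u≡10; β=0, v≡9 (mod 23); (10|23)=-1, (9|23)=+1; sign (−1)^0·-1^0·+1^1 = +1.
(a,b)_2: α=2, β=-4; u≡7, v≡3 (mod 8); ε(u)ε(v)=1·1, αω(v)=2·1, βω(u)=-4·0; sum ≡ 1  ⇒  -1.
(a,b)_5: α=2, u≡1; β=0, v≡4 (mod 5); (1|5)=+1, (4|5)=+1; sign (−1)^0·+1^0·+1^2 = +1.
(a,b)_11: α=0, u≡8; β=2, v≡3 (mod 11); (8|11)=-1, (3|11)=+1; sign (−1)^0·-1^2·+1^0 = +1.
(a,b)_3: α=-2, u≡1; β=5, v≡2 (mod 3); (1|3)=+1, (2|3)=-1; sign (−1)^0·+1^5·-1^-2 = +1.
(a,b)_17: α=1, u≡10; β=0, v≡2 (mod 17); (10|17)=-1, (2|17)=+1; sign (−1)^0·-1^0·+1^1 = +1.
(a,b)_∞: sgn(391)=+, sgn(-21)=−, so +1.
|Ram(391, -21)| = 2, even; anisotropic at {2, 7}.

[2, 7]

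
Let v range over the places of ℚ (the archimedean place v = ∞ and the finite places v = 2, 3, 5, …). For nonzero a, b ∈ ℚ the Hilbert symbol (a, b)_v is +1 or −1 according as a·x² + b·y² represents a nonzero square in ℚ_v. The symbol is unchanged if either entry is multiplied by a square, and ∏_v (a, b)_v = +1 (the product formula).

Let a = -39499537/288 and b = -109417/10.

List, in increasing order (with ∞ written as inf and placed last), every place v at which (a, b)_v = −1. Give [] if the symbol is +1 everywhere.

[11, inf]

(a, b) ≡ (-4466, -22330) mod (ℚ^×)²; places V = {2, 3, 5, 7, 11, 19, 29, ∞}.
(a,b)_11: α=1, u≡3; β=1, v≡3 (mod 11); (3|11)=+1, (3|11)=+1; sign (−1)^1·+1^1·+1^1 = -1.
(a,b)_29: α=1, u≡5; β=1, v≡20 (mod 29); (5|29)=+1, (20|29)=+1; sign (−1)^0·+1^1·+1^1 = +1.
(a,b)_3: α=-2, u≡1; β=0, v≡2 (mod 3); (1|3)=+1, (2|3)=-1; sign (−1)^0·+1^0·-1^-2 = +1.
(a,b)_∞: sgn(-4466)=−, sgn(-22330)=−, so -1.
(a,b)_5: α=0, u≡1; β=-1, v≡4 (mod 5); (1|5)=+1, (4|5)=+1; sign (−1)^0·+1^-1·+1^0 = +1.
(a,b)_7: α=3, u≡5; β=3, v≡1 (mod 7); (5|7)=-1, (1|7)=+1; sign (−1)^1·-1^3·+1^3 = +1.
(a,b)_2: α=-5, β=-1; u≡7, v≡3 (mod 8); ε(u)ε(v)=1·1, αω(v)=-5·1, βω(u)=-1·0; sum ≡ 0  ⇒  +1.
(a,b)_19: α=2, u≡14; β=0, v≡8 (mod 19); (14|19)=-1, (8|19)=-1; sign (−1)^0·-1^0·-1^2 = +1.
Ram(-4466, -22330) = {11, ∞}; no ℚ_11-point on the conic.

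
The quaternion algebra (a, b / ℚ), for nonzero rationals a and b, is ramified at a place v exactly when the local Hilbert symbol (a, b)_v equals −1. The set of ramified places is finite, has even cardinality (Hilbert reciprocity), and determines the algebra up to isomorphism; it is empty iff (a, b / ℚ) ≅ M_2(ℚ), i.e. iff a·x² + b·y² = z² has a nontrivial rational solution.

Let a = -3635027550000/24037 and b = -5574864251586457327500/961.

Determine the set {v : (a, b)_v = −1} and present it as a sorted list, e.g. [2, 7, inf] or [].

[3, 7, 13, inf]

Mod squares: a ≡ -15015, b ≡ -51051. Check v ∈ {∞, 2, 3, 5, 7, 11, 13, 17, 31, 43}.
v=13: a=13^-1·(≡8), b=13^1·(≡1) mod 13; (8|13)=-1, (1|13)=+1; (−1)^{-1·1·6}·(-1)^1·(+1)^-1 = -1.
v=3: a=3^3·(≡2), b=3^7·(≡2) mod 3; (2|3)=-1, (2|3)=-1; (−1)^{3·7·1}·(-1)^7·(-1)^3 = -1.
v=11: a=11^3·(≡7), b=11^5·(≡5) mod 11; (7|11)=-1, (5|11)=+1; (−1)^{3·5·5}·(-1)^5·(+1)^3 = +1.
v=5: a=5^5·(≡2), b=5^4·(≡1) mod 5; (2|5)=-1, (1|5)=+1; (−1)^{5·4·2}·(-1)^4·(+1)^5 = +1.
v=7: a=7^1·(≡2), b=7^3·(≡1) mod 7; (2|7)=+1, (1|7)=+1; (−1)^{1·3·3}·(+1)^3·(+1)^1 = -1.
v=43: a=43^-2·(≡41), b=43^0·(≡27) mod 43; (41|43)=+1, (27|43)=-1; (−1)^{-2·0·21}·(+1)^0·(-1)^-2 = +1.
v=∞: -15015 < 0 and -51051 < 0  ⇒  (a,b)_∞ = -1.
v=31: a=31^0·(≡16), b=31^-2·(≡26) mod 31; (16|31)=+1, (26|31)=-1; (−1)^{0·-2·15}·(+1)^-2·(-1)^0 = +1.
v=2: v_2(a)=4, v_2(b)=2; units ≡ 1, 5 (mod 8); ε·ε+αω+βω = 0·0+4·1+2·0 ≡ 0  ⇒  (a,b)_2 = +1.
v=17: a=17^2·(≡13), b=17^5·(≡5) mod 17; (13|17)=+1, (5|17)=-1; (−1)^{2·5·8}·(+1)^5·(-1)^2 = +1.
|Ram(-15015, -51051)| = 4, even; anisotropic at {3, 7, 13, ∞}.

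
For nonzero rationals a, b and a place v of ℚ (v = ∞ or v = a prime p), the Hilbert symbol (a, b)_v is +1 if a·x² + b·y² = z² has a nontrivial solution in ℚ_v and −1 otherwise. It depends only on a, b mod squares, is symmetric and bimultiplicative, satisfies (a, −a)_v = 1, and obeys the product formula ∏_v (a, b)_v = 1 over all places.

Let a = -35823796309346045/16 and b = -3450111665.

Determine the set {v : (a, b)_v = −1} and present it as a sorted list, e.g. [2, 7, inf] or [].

Mod squares: a ≡ -40205, b ≡ -3450111665. Check v ∈ {∞, 2, 5, 7, 11, 13, 17, 23, 41, 43}.
v=17: a=17^1·(≡2), b=17^1·(≡6) mod 17; (2|17)=+1, (6|17)=-1; (−1)^{1·1·8}·(+1)^1·(-1)^1 = -1.
v=23: a=23^2·(≡5), b=23^1·(≡18) mod 23; (5|23)=-1, (18|23)=+1; (−1)^{2·1·11}·(-1)^1·(+1)^2 = -1.
v=41: a=41^2·(≡33), b=41^1·(≡32) mod 41; (33|41)=+1, (32|41)=+1; (−1)^{2·1·20}·(+1)^1·(+1)^2 = +1.
v=∞: -40205 < 0 and -3450111665 < 0  ⇒  (a,b)_∞ = -1.
v=11: a=11^3·(≡2), b=11^1·(≡5) mod 11; (2|11)=-1, (5|11)=+1; (−1)^{3·1·5}·(-1)^1·(+1)^3 = +1.
v=7: a=7^2·(≡5), b=7^1·(≡6) mod 7; (5|7)=-1, (6|7)=-1; (−1)^{2·1·3}·(-1)^1·(-1)^2 = -1.
v=5: a=5^1·(≡1), b=5^1·(≡2) mod 5; (1|5)=+1, (2|5)=-1; (−1)^{1·1·2}·(+1)^1·(-1)^1 = -1.
v=2: v_2(a)=-4, v_2(b)=0; units ≡ 3, 7 (mod 8); ε·ε+αω+βω = 1·1+-4·0+0·1 ≡ 1  ⇒  (a,b)_2 = -1.
v=43: a=43^1·(≡31), b=43^1·(≡7) mod 43; (31|43)=+1, (7|43)=-1; (−1)^{1·1·21}·(+1)^1·(-1)^1 = +1.
v=13: a=13^2·(≡9), b=13^1·(≡1) mod 13; (9|13)=+1, (1|13)=+1; (−1)^{2·1·6}·(+1)^1·(+1)^2 = +1.
(-40205, -3450111665 / ℚ) ramifies at {2, 5, 7, 17, 23, ∞}: a division algebra.

[2, 5, 7, 17, 23, inf]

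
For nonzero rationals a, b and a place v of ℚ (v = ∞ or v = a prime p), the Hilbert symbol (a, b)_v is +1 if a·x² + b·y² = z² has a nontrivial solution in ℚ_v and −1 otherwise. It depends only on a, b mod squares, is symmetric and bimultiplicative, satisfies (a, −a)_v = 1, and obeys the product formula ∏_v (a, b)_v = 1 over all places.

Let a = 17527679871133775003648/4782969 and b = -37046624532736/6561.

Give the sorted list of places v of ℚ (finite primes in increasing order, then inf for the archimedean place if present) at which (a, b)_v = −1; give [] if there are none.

[2, 17, 47, 53]

Mod squares: a ≡ 1598, b ≡ -226681. Check v ∈ {∞, 2, 3, 7, 13, 17, 47, 53}.
v=13: a=13^2·(≡3), b=13^1·(≡12) mod 13; (3|13)=+1, (12|13)=+1; (−1)^{2·1·6}·(+1)^1·(+1)^2 = +1.
v=2: v_2(a)=15, v_2(b)=8; units ≡ 7, 7 (mod 8); ε·ε+αω+βω = 1·1+15·0+8·0 ≡ 1  ⇒  (a,b)_2 = -1.
v=∞: 1598 > 0 and -226681 < 0  ⇒  (a,b)_∞ = +1.
v=7: a=7^0·(≡4), b=7^1·(≡5) mod 7; (4|7)=+1, (5|7)=-1; (−1)^{0·1·3}·(+1)^1·(-1)^0 = +1.
v=53: a=53^2·(≡33), b=53^1·(≡36) mod 53; (33|53)=-1, (36|53)=+1; (−1)^{2·1·26}·(-1)^1·(+1)^2 = -1.
v=17: a=17^3·(≡4), b=17^2·(≡14) mod 17; (4|17)=+1, (14|17)=-1; (−1)^{3·2·8}·(+1)^2·(-1)^3 = -1.
v=3: a=3^-14·(≡2), b=3^-8·(≡2) mod 3; (2|3)=-1, (2|3)=-1; (−1)^{-14·-8·1}·(-1)^-8·(-1)^-14 = +1.
v=47: a=47^5·(≡32), b=47^3·(≡24) mod 47; (32|47)=+1, (24|47)=+1; (−1)^{5·3·23}·(+1)^3·(+1)^5 = -1.
(1598, -226681 / ℚ) ramifies at {2, 17, 47, 53}: a division algebra.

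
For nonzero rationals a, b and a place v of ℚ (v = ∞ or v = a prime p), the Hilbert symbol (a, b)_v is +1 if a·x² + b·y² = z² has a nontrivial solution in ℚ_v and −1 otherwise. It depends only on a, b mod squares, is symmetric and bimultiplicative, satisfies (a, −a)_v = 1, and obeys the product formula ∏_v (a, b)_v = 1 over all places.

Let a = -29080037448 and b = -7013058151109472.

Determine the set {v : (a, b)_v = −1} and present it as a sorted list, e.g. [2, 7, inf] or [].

Mod squares: a ≡ -2, b ≡ -13398. Check v ∈ {∞, 2, 3, 7, 11, 29}.
v=11: a=11^2·(≡5), b=11^3·(≡5) mod 11; (5|11)=+1, (5|11)=+1; (−1)^{2·3·5}·(+1)^3·(+1)^2 = +1.
v=2: v_2(a)=3, v_2(b)=5; units ≡ 7, 5 (mod 8); ε·ε+αω+βω = 1·0+3·1+5·0 ≡ 1  ⇒  (a,b)_2 = -1.
v=29: a=29^2·(≡19), b=29^3·(≡12) mod 29; (19|29)=-1, (12|29)=-1; (−1)^{2·3·14}·(-1)^3·(-1)^2 = -1.
v=7: a=7^2·(≡5), b=7^3·(≡4) mod 7; (5|7)=-1, (4|7)=+1; (−1)^{2·3·3}·(-1)^3·(+1)^2 = -1.
v=∞: -2 < 0 and -13398 < 0  ⇒  (a,b)_∞ = -1.
v=3: a=3^6·(≡1), b=3^9·(≡1) mod 3; (1|3)=+1, (1|3)=+1; (−1)^{6·9·1}·(+1)^9·(+1)^6 = +1.
Ram(-2, -13398) = {2, 7, 29, ∞}; no ℚ_2-point on the conic.

[2, 7, 29, inf]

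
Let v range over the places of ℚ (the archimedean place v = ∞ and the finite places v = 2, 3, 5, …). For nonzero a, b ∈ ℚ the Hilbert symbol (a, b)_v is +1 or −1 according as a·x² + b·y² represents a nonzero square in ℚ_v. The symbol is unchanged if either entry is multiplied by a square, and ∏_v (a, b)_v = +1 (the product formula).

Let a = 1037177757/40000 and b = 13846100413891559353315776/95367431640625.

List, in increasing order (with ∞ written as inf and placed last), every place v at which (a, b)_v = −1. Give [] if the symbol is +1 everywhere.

(a, b) ≡ (19437, 6479) mod (ℚ^×)²; places V = {2, 3, 5, 7, 11, 13, 19, 31, ∞}.
(a,b)_13: α=0, u≡8; β=2, v≡11 (mod 13); (8|13)=-1, (11|13)=-1; sign (−1)^0·-1^2·-1^0 = +1.
(a,b)_19: α=1, u≡6; β=3, v≡3 (mod 19); (6|19)=+1, (3|19)=-1; sign (−1)^1·+1^3·-1^1 = +1.
(a,b)_∞: sgn(19437)=+, sgn(6479)=+, so +1.
(a,b)_11: α=3, u≡10; β=7, v≡8 (mod 11); (10|11)=-1, (8|11)=-1; sign (−1)^1·-1^7·-1^3 = -1.
(a,b)_31: α=1, u≡7; β=3, v≡27 (mod 31); (7|31)=+1, (27|31)=-1; sign (−1)^1·+1^3·-1^1 = +1.
(a,b)_7: α=2, u≡3; β=2, v≡2 (mod 7); (3|7)=-1, (2|7)=+1; sign (−1)^0·-1^2·+1^2 = +1.
(a,b)_3: α=3, u≡2; β=8, v≡2 (mod 3); (2|3)=-1, (2|3)=-1; sign (−1)^0·-1^8·-1^3 = -1.
(a,b)_2: α=-6, β=6; u≡5, v≡7 (mod 8); ε(u)ε(v)=0·1, αω(v)=-6·0, βω(u)=6·1; sum ≡ 0  ⇒  +1.
(a,b)_5: α=-4, u≡3; β=-20, v≡1 (mod 5); (3|5)=-1, (1|5)=+1; sign (−1)^0·-1^-20·+1^-4 = +1.
Ram(19437, 6479) = {3, 11}; no ℚ_3-point on the conic.

[3, 11]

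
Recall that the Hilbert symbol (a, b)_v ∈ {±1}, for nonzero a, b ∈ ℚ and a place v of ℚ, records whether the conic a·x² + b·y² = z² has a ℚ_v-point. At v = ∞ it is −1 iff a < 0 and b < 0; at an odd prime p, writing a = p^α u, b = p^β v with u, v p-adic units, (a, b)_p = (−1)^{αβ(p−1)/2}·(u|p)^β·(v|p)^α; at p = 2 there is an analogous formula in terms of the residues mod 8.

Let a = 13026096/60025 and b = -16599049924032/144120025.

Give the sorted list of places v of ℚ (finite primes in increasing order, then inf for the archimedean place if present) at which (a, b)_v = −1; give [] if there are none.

[19, 23]

(a, b) ≡ (19, -23) mod (ℚ^×)²; places V = {2, 3, 5, 7, 19, 23, ∞}.
(a,b)_3: α=4, u≡1; β=10, v≡1 (mod 3); (1|3)=+1, (1|3)=+1; sign (−1)^0·+1^10·+1^4 = +1.
(a,b)_∞: sgn(19)=+, sgn(-23)=−, so +1.
(a,b)_23: α=2, u≡11; β=3, v≡19 (mod 23); (11|23)=-1, (19|23)=-1; sign (−1)^0·-1^3·-1^2 = -1.
(a,b)_5: α=-2, u≡1; β=-2, v≡3 (mod 5); (1|5)=+1, (3|5)=-1; sign (−1)^0·+1^-2·-1^-2 = +1.
(a,b)_19: α=1, u≡16; β=2, v≡10 (mod 19); (16|19)=+1, (10|19)=-1; sign (−1)^0·+1^2·-1^1 = -1.
(a,b)_7: α=-4, u≡5; β=-8, v≡3 (mod 7); (5|7)=-1, (3|7)=-1; sign (−1)^0·-1^-8·-1^-4 = +1.
(a,b)_2: α=4, β=6; u≡3, v≡1 (mod 8); ε(u)ε(v)=1·0, αω(v)=4·0, βω(u)=6·1; sum ≡ 0  ⇒  +1.
Ram(19, -23) = {19, 23}; no ℚ_19-point on the conic.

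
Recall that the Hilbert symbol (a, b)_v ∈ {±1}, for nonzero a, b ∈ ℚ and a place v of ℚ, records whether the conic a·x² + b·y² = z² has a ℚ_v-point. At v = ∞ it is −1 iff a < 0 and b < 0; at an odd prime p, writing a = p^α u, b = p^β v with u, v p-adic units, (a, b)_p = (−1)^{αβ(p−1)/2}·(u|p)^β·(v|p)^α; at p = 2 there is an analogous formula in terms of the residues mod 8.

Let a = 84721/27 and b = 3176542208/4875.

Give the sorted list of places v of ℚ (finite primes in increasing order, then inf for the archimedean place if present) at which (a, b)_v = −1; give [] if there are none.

Mod squares: a ≡ 5187, b ≡ 62985. Check v ∈ {∞, 2, 3, 5, 7, 13, 17, 19}.
v=7: a=7^3·(≡5), b=7^4·(≡5) mod 7; (5|7)=-1, (5|7)=-1; (−1)^{3·4·3}·(-1)^4·(-1)^3 = -1.
v=∞: 5187 > 0 and 62985 > 0  ⇒  (a,b)_∞ = +1.
v=17: a=17^0·(≡1), b=17^1·(≡2) mod 17; (1|17)=+1, (2|17)=+1; (−1)^{0·1·8}·(+1)^1·(+1)^0 = +1.
v=3: a=3^-3·(≡1), b=3^-1·(≡1) mod 3; (1|3)=+1, (1|3)=+1; (−1)^{-3·-1·1}·(+1)^-1·(+1)^-3 = -1.
v=2: v_2(a)=0, v_2(b)=12; units ≡ 3, 1 (mod 8); ε·ε+αω+βω = 1·0+0·0+12·1 ≡ 0  ⇒  (a,b)_2 = +1.
v=19: a=19^1·(≡4), b=19^1·(≡5) mod 19; (4|19)=+1, (5|19)=+1; (−1)^{1·1·9}·(+1)^1·(+1)^1 = -1.
v=5: a=5^0·(≡3), b=5^-3·(≡2) mod 5; (3|5)=-1, (2|5)=-1; (−1)^{0·-3·2}·(-1)^-3·(-1)^0 = -1.
v=13: a=13^1·(≡4), b=13^-1·(≡9) mod 13; (4|13)=+1, (9|13)=+1; (−1)^{1·-1·6}·(+1)^-1·(+1)^1 = +1.
(5187, 62985 / ℚ) ramifies at {3, 5, 7, 19}: a division algebra.

[3, 5, 7, 19]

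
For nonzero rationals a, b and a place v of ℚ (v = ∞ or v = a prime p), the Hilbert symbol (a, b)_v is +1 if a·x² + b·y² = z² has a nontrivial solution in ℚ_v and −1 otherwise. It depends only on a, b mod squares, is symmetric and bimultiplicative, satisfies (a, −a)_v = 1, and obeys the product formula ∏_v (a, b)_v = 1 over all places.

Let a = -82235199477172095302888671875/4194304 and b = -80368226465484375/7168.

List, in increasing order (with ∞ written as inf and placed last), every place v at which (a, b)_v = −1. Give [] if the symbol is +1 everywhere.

[5, 19, 37, inf]

(a, b) ≡ (-6555, -2327633) mod (ℚ^×)²; places V = {2, 3, 5, 7, 11, 13, 19, 23, 37, 43, ∞}.
(a,b)_37: α=2, u≡20; β=1, v≡30 (mod 37); (20|37)=-1, (30|37)=+1; sign (−1)^0·-1^1·+1^2 = -1.
(a,b)_23: α=3, u≡14; β=2, v≡18 (mod 23); (14|23)=-1, (18|23)=+1; sign (−1)^0·-1^2·+1^3 = +1.
(a,b)_2: α=-22, β=-10; u≡5, v≡7 (mod 8); ε(u)ε(v)=0·1, αω(v)=-22·0, βω(u)=-10·1; sum ≡ 0  ⇒  +1.
(a,b)_7: α=0, u≡2; β=-1, v≡1 (mod 7); (2|7)=+1, (1|7)=+1; sign (−1)^0·+1^-1·+1^0 = +1.
(a,b)_∞: sgn(-6555)=−, sgn(-2327633)=−, so -1.
(a,b)_13: α=2, u≡9; β=0, v≡10 (mod 13); (9|13)=+1, (10|13)=+1; sign (−1)^0·+1^0·+1^2 = +1.
(a,b)_5: α=9, u≡4; β=6, v≡3 (mod 5); (4|5)=+1, (3|5)=-1; sign (−1)^0·+1^6·-1^9 = -1.
(a,b)_3: α=3, u≡2; β=4, v≡1 (mod 3); (2|3)=-1, (1|3)=+1; sign (−1)^0·-1^4·+1^3 = +1.
(a,b)_19: α=5, u≡9; β=3, v≡4 (mod 19); (9|19)=+1, (4|19)=+1; sign (−1)^1·+1^3·+1^5 = -1.
(a,b)_43: α=2, u≡14; β=1, v≡17 (mod 43); (14|43)=+1, (17|43)=+1; sign (−1)^0·+1^1·+1^2 = +1.
(a,b)_11: α=2, u≡5; β=1, v≡1 (mod 11); (5|11)=+1, (1|11)=+1; sign (−1)^0·+1^1·+1^2 = +1.
Ram(-6555, -2327633) = {5, 19, 37, ∞}; no ℚ_5-point on the conic.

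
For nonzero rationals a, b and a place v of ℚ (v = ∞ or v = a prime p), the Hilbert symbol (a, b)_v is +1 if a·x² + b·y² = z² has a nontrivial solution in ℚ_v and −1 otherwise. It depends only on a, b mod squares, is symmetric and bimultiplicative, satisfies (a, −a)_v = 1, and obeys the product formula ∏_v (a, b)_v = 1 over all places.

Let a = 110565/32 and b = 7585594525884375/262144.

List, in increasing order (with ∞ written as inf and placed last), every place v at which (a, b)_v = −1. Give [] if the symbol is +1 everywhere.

[3, 5, 7, 11]

(a, b) ≡ (2730, 15015) mod (ℚ^×)²; places V = {2, 3, 5, 7, 11, 13, ∞}.
(a,b)_7: α=1, u≡6; β=1, v≡5 (mod 7); (6|7)=-1, (5|7)=-1; sign (−1)^1·-1^1·-1^1 = -1.
(a,b)_11: α=0, u≡7; β=1, v≡4 (mod 11); (7|11)=-1, (4|11)=+1; sign (−1)^0·-1^1·+1^0 = -1.
(a,b)_3: α=5, u≡1; β=15, v≡1 (mod 3); (1|3)=+1, (1|3)=+1; sign (−1)^1·+1^15·+1^5 = -1.
(a,b)_∞: sgn(2730)=+, sgn(15015)=+, so +1.
(a,b)_2: α=-5, β=-18; u≡5, v≡7 (mod 8); ε(u)ε(v)=0·1, αω(v)=-5·0, βω(u)=-18·1; sum ≡ 0  ⇒  +1.
(a,b)_13: α=1, u≡7; β=3, v≡5 (mod 13); (7|13)=-1, (5|13)=-1; sign (−1)^0·-1^3·-1^1 = +1.
(a,b)_5: α=1, u≡4; β=5, v≡2 (mod 5); (4|5)=+1, (2|5)=-1; sign (−1)^0·+1^5·-1^1 = -1.
Ram(2730, 15015) = {3, 5, 7, 11}; no ℚ_3-point on the conic.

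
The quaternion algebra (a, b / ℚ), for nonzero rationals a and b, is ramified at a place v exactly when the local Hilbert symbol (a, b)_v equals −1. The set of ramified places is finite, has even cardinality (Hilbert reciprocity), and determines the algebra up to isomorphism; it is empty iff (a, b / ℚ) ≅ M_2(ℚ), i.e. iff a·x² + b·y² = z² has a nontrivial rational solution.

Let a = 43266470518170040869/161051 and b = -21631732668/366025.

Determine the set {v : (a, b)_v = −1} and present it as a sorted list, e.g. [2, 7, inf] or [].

[13, 23]

Mod squares: a ≡ 101959, b ≡ -27807. Check v ∈ {∞, 2, 3, 5, 7, 11, 13, 23, 31}.
v=∞: 101959 > 0 and -27807 < 0  ⇒  (a,b)_∞ = +1.
v=31: a=31^3·(≡6), b=31^1·(≡18) mod 31; (6|31)=-1, (18|31)=+1; (−1)^{3·1·15}·(-1)^1·(+1)^3 = +1.
v=5: a=5^0·(≡4), b=5^-2·(≡2) mod 5; (4|5)=+1, (2|5)=-1; (−1)^{0·-2·2}·(+1)^-2·(-1)^0 = +1.
v=13: a=13^5·(≡3), b=13^1·(≡5) mod 13; (3|13)=+1, (5|13)=-1; (−1)^{5·1·6}·(+1)^1·(-1)^5 = -1.
v=7: a=7^2·(≡1), b=7^4·(≡4) mod 7; (1|7)=+1, (4|7)=+1; (−1)^{2·4·3}·(+1)^4·(+1)^2 = +1.
v=11: a=11^-5·(≡2), b=11^-4·(≡5) mod 11; (2|11)=-1, (5|11)=+1; (−1)^{-5·-4·5}·(-1)^-4·(+1)^-5 = +1.
v=2: v_2(a)=0, v_2(b)=2; units ≡ 7, 1 (mod 8); ε·ε+αω+βω = 1·0+0·0+2·0 ≡ 0  ⇒  (a,b)_2 = +1.
v=23: a=23^3·(≡22), b=23^1·(≡14) mod 23; (22|23)=-1, (14|23)=-1; (−1)^{3·1·11}·(-1)^1·(-1)^3 = -1.
v=3: a=3^8·(≡1), b=3^5·(≡1) mod 3; (1|3)=+1, (1|3)=+1; (−1)^{8·5·1}·(+1)^5·(+1)^8 = +1.
Ram(101959, -27807) = {13, 23}; no ℚ_13-point on the conic.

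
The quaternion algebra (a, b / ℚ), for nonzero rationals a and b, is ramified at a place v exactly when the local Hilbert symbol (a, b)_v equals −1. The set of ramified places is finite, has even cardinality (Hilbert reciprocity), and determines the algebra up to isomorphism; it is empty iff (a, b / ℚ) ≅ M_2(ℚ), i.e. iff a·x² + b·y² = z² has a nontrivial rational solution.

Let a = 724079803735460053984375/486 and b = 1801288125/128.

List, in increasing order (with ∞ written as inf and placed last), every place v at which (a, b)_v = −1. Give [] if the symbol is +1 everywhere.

[3, 5]

Mod squares: a ≡ 91770, b ≡ 71162. Check v ∈ {∞, 2, 3, 5, 7, 13, 17, 19, 23}.
v=13: a=13^4·(≡9), b=13^1·(≡9) mod 13; (9|13)=+1, (9|13)=+1; (−1)^{4·1·6}·(+1)^1·(+1)^4 = +1.
v=3: a=3^-5·(≡2), b=3^4·(≡2) mod 3; (2|3)=-1, (2|3)=-1; (−1)^{-5·4·1}·(-1)^4·(-1)^-5 = -1.
v=∞: 91770 > 0 and 71162 > 0  ⇒  (a,b)_∞ = +1.
v=23: a=23^3·(≡11), b=23^1·(≡8) mod 23; (11|23)=-1, (8|23)=+1; (−1)^{3·1·11}·(-1)^1·(+1)^3 = +1.
v=5: a=5^7·(≡1), b=5^4·(≡2) mod 5; (1|5)=+1, (2|5)=-1; (−1)^{7·4·2}·(+1)^4·(-1)^7 = -1.
v=2: v_2(a)=-1, v_2(b)=-7; units ≡ 5, 5 (mod 8); ε·ε+αω+βω = 0·0+-1·1+-7·1 ≡ 0  ⇒  (a,b)_2 = +1.
v=19: a=19^1·(≡5), b=19^0·(≡7) mod 19; (5|19)=+1, (7|19)=+1; (−1)^{1·0·9}·(+1)^0·(+1)^1 = +1.
v=17: a=17^4·(≡9), b=17^1·(≡13) mod 17; (9|17)=+1, (13|17)=+1; (−1)^{4·1·8}·(+1)^1·(+1)^4 = +1.
v=7: a=7^5·(≡3), b=7^1·(≡4) mod 7; (3|7)=-1, (4|7)=+1; (−1)^{5·1·3}·(-1)^1·(+1)^5 = +1.
|Ram(91770, 71162)| = 2, even; anisotropic at {3, 5}.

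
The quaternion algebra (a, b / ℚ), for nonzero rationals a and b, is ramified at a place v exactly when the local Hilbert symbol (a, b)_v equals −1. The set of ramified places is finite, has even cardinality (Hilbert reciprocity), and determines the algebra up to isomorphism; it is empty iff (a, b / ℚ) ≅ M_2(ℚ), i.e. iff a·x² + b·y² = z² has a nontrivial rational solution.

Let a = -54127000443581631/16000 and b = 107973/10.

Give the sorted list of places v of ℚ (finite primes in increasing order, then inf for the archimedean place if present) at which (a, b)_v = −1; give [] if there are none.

[2, 5, 31, 43]

Mod squares: a ≡ -310, b ≡ 13330. Check v ∈ {∞, 2, 3, 5, 31, 43}.
v=∞: -310 < 0 and 13330 > 0  ⇒  (a,b)_∞ = +1.
v=43: a=43^4·(≡8), b=43^1·(≡6) mod 43; (8|43)=-1, (6|43)=+1; (−1)^{4·1·21}·(-1)^1·(+1)^4 = -1.
v=2: v_2(a)=-7, v_2(b)=-1; units ≡ 5, 1 (mod 8); ε·ε+αω+βω = 0·0+-7·0+-1·1 ≡ 1  ⇒  (a,b)_2 = -1.
v=31: a=31^3·(≡6), b=31^1·(≡29) mod 31; (6|31)=-1, (29|31)=-1; (−1)^{3·1·15}·(-1)^1·(-1)^3 = -1.
v=5: a=5^-3·(≡3), b=5^-1·(≡4) mod 5; (3|5)=-1, (4|5)=+1; (−1)^{-3·-1·2}·(-1)^-1·(+1)^-3 = -1.
v=3: a=3^12·(≡2), b=3^4·(≡1) mod 3; (2|3)=-1, (1|3)=+1; (−1)^{12·4·1}·(-1)^4·(+1)^12 = +1.
|Ram(-310, 13330)| = 4, even; anisotropic at {2, 5, 31, 43}.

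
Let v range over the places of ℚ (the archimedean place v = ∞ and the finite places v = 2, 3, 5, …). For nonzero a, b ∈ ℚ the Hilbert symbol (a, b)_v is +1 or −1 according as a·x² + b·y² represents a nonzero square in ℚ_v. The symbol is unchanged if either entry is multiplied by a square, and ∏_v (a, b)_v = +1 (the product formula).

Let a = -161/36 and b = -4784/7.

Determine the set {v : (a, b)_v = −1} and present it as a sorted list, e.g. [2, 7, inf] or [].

[2, 13, 23, inf]

Mod squares: a ≡ -161, b ≡ -2093. Check v ∈ {∞, 2, 3, 7, 13, 23}.
v=23: a=23^1·(≡3), b=23^1·(≡13) mod 23; (3|23)=+1, (13|23)=+1; (−1)^{1·1·11}·(+1)^1·(+1)^1 = -1.
v=13: a=13^0·(≡6), b=13^1·(≡5) mod 13; (6|13)=-1, (5|13)=-1; (−1)^{0·1·6}·(-1)^1·(-1)^0 = -1.
v=2: v_2(a)=-2, v_2(b)=4; units ≡ 7, 3 (mod 8); ε·ε+αω+βω = 1·1+-2·1+4·0 ≡ 1  ⇒  (a,b)_2 = -1.
v=3: a=3^-2·(≡1), b=3^0·(≡1) mod 3; (1|3)=+1, (1|3)=+1; (−1)^{-2·0·1}·(+1)^0·(+1)^-2 = +1.
v=∞: -161 < 0 and -2093 < 0  ⇒  (a,b)_∞ = -1.
v=7: a=7^1·(≡5), b=7^-1·(≡4) mod 7; (5|7)=-1, (4|7)=+1; (−1)^{1·-1·3}·(-1)^-1·(+1)^1 = +1.
|Ram(-161, -2093)| = 4, even; anisotropic at {2, 13, 23, ∞}.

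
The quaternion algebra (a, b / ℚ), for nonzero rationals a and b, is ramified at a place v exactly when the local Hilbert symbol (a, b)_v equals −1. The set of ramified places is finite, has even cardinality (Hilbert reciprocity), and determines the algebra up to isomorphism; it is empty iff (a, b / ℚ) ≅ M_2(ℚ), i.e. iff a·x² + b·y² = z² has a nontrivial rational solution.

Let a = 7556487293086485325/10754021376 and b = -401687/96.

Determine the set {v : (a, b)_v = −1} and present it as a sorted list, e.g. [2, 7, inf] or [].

[3, 13]

(a, b) ≡ (78, -858) mod (ℚ^×)²; places V = {2, 3, 5, 7, 11, 13, 31, 53, 59, ∞}.
(a,b)_2: α=-11, β=-5; u≡7, v≡3 (mod 8); ε(u)ε(v)=1·1, αω(v)=-11·1, βω(u)=-5·0; sum ≡ 0  ⇒  +1.
(a,b)_53: α=2, u≡4; β=2, v≡9 (mod 53); (4|53)=+1, (9|53)=+1; sign (−1)^0·+1^2·+1^2 = +1.
(a,b)_∞: sgn(78)=+, sgn(-858)=−, so +1.
(a,b)_5: α=2, u≡3; β=0, v≡3 (mod 5); (3|5)=-1, (3|5)=-1; sign (−1)^0·-1^0·-1^2 = +1.
(a,b)_13: α=3, u≡8; β=1, v≡3 (mod 13); (8|13)=-1, (3|13)=+1; sign (−1)^0·-1^1·+1^3 = -1.
(a,b)_59: α=2, u≡41; β=0, v≡57 (mod 59); (41|59)=+1, (57|59)=+1; sign (−1)^0·+1^0·+1^2 = +1.
(a,b)_31: α=2, u≡7; β=0, v≡14 (mod 31); (7|31)=+1, (14|31)=+1; sign (−1)^0·+1^0·+1^2 = +1.
(a,b)_3: α=-7, u≡2; β=-1, v≡2 (mod 3); (2|3)=-1, (2|3)=-1; sign (−1)^1·-1^-1·-1^-7 = -1.
(a,b)_11: α=4, u≡5; β=1, v≡10 (mod 11); (5|11)=+1, (10|11)=-1; sign (−1)^0·+1^1·-1^4 = +1.
(a,b)_7: α=-4, u≡1; β=0, v≡3 (mod 7); (1|7)=+1, (3|7)=-1; sign (−1)^0·+1^0·-1^-4 = +1.
|Ram(78, -858)| = 2, even; anisotropic at {3, 13}.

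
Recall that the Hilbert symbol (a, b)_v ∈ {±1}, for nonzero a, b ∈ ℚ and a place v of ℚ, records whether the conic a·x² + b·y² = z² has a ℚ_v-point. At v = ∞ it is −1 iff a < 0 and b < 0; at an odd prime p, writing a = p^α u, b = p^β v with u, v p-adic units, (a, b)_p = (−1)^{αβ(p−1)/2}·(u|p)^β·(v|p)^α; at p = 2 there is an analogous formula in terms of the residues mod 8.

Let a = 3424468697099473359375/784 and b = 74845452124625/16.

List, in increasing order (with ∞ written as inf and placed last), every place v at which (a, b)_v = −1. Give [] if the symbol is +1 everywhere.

[5, 23, 31, 43]

Mod squares: a ≡ 153295, b ≡ 65. Check v ∈ {∞, 2, 3, 5, 7, 13, 23, 31, 43}.
v=∞: 153295 > 0 and 65 > 0  ⇒  (a,b)_∞ = +1.
v=31: a=31^3·(≡1), b=31^2·(≡27) mod 31; (1|31)=+1, (27|31)=-1; (−1)^{3·2·15}·(+1)^2·(-1)^3 = -1.
v=7: a=7^-2·(≡2), b=7^2·(≡4) mod 7; (2|7)=+1, (4|7)=+1; (−1)^{-2·2·3}·(+1)^2·(+1)^-2 = +1.
v=43: a=43^3·(≡27), b=43^2·(≡3) mod 43; (27|43)=-1, (3|43)=-1; (−1)^{3·2·21}·(-1)^2·(-1)^3 = -1.
v=13: a=13^2·(≡1), b=13^1·(≡8) mod 13; (1|13)=+1, (8|13)=-1; (−1)^{2·1·6}·(+1)^1·(-1)^2 = +1.
v=3: a=3^2·(≡1), b=3^0·(≡2) mod 3; (1|3)=+1, (2|3)=-1; (−1)^{2·0·1}·(+1)^0·(-1)^2 = +1.
v=2: v_2(a)=-4, v_2(b)=-4; units ≡ 7, 1 (mod 8); ε·ε+αω+βω = 1·0+-4·0+-4·0 ≡ 0  ⇒  (a,b)_2 = +1.
v=23: a=23^3·(≡9), b=23^2·(≡10) mod 23; (9|23)=+1, (10|23)=-1; (−1)^{3·2·11}·(+1)^2·(-1)^3 = -1.
v=5: a=5^7·(≡1), b=5^3·(≡2) mod 5; (1|5)=+1, (2|5)=-1; (−1)^{7·3·2}·(+1)^3·(-1)^7 = -1.
(153295, 65 / ℚ) ramifies at {5, 23, 31, 43}: a division algebra.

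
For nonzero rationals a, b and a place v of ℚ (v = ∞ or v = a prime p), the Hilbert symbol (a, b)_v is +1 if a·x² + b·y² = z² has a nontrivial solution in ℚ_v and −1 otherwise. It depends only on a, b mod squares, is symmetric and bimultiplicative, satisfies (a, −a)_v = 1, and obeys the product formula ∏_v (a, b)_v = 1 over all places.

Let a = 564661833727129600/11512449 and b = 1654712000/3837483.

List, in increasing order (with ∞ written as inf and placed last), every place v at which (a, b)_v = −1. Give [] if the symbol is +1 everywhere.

[17, 23]

(a, b) ≡ (46, 5865) mod (ℚ^×)²; places V = {2, 3, 5, 7, 11, 13, 17, 23, 29, ∞}.
(a,b)_2: α=11, β=6; u≡7, v≡1 (mod 8); ε(u)ε(v)=1·0, αω(v)=11·0, βω(u)=6·0; sum ≡ 0  ⇒  +1.
(a,b)_13: α=-2, u≡7; β=-2, v≡5 (mod 13); (7|13)=-1, (5|13)=-1; sign (−1)^0·-1^-2·-1^-2 = +1.
(a,b)_29: α=-2, u≡26; β=-2, v≡13 (mod 29); (26|29)=-1, (13|29)=+1; sign (−1)^0·-1^-2·+1^-2 = +1.
(a,b)_5: α=2, u≡1; β=3, v≡2 (mod 5); (1|5)=+1, (2|5)=-1; sign (−1)^0·+1^3·-1^2 = +1.
(a,b)_11: α=2, u≡8; β=0, v≡7 (mod 11); (8|11)=-1, (7|11)=-1; sign (−1)^0·-1^0·-1^2 = +1.
(a,b)_7: α=2, u≡1; β=0, v≡3 (mod 7); (1|7)=+1, (3|7)=-1; sign (−1)^0·+1^0·-1^2 = +1.
(a,b)_23: α=5, u≡9; β=3, v≡12 (mod 23); (9|23)=+1, (12|23)=+1; sign (−1)^1·+1^3·+1^5 = -1.
(a,b)_17: α=2, u≡12; β=1, v≡7 (mod 17); (12|17)=-1, (7|17)=-1; sign (−1)^0·-1^1·-1^2 = -1.
(a,b)_∞: sgn(46)=+, sgn(5865)=+, so +1.
(a,b)_3: α=-4, u≡1; β=-3, v≡2 (mod 3); (1|3)=+1, (2|3)=-1; sign (−1)^0·+1^-3·-1^-4 = +1.
Ram(46, 5865) = {17, 23}; no ℚ_17-point on the conic.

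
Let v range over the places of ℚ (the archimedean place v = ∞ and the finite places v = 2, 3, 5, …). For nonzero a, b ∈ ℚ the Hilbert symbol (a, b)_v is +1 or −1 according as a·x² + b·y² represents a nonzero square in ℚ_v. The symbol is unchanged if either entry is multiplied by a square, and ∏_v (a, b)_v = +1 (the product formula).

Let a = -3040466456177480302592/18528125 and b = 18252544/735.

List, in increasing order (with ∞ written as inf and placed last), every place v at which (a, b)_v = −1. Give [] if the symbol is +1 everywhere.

[2, 3, 37, 41]

(a, b) ≡ (-712990, 1069485) mod (ℚ^×)²; places V = {2, 3, 5, 7, 11, 37, 41, 47, ∞}.
(a,b)_11: α=-2, u≡8; β=0, v≡10 (mod 11); (8|11)=-1, (10|11)=-1; sign (−1)^0·-1^0·-1^-2 = +1.
(a,b)_2: α=23, β=8; u≡1, v≡5 (mod 8); ε(u)ε(v)=0·0, αω(v)=23·1, βω(u)=8·0; sum ≡ 1  ⇒  -1.
(a,b)_47: α=3, u≡10; β=1, v≡42 (mod 47); (10|47)=-1, (42|47)=+1; sign (−1)^1·-1^1·+1^3 = +1.
(a,b)_∞: sgn(-712990)=−, sgn(1069485)=+, so +1.
(a,b)_7: α=-2, u≡4; β=-2, v≡2 (mod 7); (4|7)=+1, (2|7)=+1; sign (−1)^0·+1^-2·+1^-2 = +1.
(a,b)_37: α=3, u≡10; β=1, v≡24 (mod 37); (10|37)=+1, (24|37)=-1; sign (−1)^0·+1^1·-1^3 = -1.
(a,b)_41: α=3, u≡11; β=1, v≡39 (mod 41); (11|41)=-1, (39|41)=+1; sign (−1)^0·-1^1·+1^3 = -1.
(a,b)_3: α=0, u≡2; β=-1, v≡2 (mod 3); (2|3)=-1, (2|3)=-1; sign (−1)^0·-1^-1·-1^0 = -1.
(a,b)_5: α=-5, u≡2; β=-1, v≡2 (mod 5); (2|5)=-1, (2|5)=-1; sign (−1)^0·-1^-1·-1^-5 = +1.
Ram(-712990, 1069485) = {2, 3, 37, 41}; no ℚ_2-point on the conic.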